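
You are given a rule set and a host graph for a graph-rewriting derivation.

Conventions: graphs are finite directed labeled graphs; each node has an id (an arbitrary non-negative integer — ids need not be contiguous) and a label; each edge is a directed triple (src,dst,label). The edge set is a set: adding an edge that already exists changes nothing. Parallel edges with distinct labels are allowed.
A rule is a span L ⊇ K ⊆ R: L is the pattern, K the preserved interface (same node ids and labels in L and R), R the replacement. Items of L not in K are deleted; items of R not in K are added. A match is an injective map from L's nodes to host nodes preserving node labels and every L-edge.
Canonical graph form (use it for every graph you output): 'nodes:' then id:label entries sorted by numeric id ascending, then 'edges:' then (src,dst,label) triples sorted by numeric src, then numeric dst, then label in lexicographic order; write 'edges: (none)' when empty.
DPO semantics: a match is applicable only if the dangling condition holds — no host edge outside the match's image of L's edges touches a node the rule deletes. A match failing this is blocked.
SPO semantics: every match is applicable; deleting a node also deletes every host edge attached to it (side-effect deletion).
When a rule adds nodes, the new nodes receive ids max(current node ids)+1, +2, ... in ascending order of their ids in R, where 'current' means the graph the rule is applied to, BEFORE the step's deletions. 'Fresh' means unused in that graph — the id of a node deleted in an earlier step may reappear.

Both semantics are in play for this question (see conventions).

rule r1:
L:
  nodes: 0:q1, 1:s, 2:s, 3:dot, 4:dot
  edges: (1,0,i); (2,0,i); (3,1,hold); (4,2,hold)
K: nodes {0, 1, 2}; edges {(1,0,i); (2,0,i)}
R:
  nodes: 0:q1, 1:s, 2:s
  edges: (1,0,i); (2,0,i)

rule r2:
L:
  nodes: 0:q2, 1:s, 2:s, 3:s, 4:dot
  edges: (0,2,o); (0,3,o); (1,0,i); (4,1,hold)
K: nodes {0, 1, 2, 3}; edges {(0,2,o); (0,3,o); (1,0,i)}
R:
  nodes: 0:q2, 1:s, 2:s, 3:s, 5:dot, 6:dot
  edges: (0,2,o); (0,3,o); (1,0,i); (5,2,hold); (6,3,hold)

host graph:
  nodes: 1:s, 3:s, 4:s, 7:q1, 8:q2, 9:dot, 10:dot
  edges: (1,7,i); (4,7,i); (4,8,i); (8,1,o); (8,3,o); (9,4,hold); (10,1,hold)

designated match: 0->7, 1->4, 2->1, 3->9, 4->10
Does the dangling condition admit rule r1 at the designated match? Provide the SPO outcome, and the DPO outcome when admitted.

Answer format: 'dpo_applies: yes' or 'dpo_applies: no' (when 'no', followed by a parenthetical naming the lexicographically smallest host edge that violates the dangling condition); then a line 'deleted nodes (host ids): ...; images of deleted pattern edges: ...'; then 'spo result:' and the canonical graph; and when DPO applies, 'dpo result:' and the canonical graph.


dpo_applies: yes
deleted nodes (host ids): 9, 10; images of deleted pattern edges: (9,4,hold); (10,1,hold)
spo result:
nodes: 1:s, 3:s, 4:s, 7:q1, 8:q2
edges: (1,7,i); (4,7,i); (4,8,i); (8,1,o); (8,3,o)
dpo result:
nodes: 1:s, 3:s, 4:s, 7:q1, 8:q2
edges: (1,7,i); (4,7,i); (4,8,i); (8,1,o); (8,3,o)


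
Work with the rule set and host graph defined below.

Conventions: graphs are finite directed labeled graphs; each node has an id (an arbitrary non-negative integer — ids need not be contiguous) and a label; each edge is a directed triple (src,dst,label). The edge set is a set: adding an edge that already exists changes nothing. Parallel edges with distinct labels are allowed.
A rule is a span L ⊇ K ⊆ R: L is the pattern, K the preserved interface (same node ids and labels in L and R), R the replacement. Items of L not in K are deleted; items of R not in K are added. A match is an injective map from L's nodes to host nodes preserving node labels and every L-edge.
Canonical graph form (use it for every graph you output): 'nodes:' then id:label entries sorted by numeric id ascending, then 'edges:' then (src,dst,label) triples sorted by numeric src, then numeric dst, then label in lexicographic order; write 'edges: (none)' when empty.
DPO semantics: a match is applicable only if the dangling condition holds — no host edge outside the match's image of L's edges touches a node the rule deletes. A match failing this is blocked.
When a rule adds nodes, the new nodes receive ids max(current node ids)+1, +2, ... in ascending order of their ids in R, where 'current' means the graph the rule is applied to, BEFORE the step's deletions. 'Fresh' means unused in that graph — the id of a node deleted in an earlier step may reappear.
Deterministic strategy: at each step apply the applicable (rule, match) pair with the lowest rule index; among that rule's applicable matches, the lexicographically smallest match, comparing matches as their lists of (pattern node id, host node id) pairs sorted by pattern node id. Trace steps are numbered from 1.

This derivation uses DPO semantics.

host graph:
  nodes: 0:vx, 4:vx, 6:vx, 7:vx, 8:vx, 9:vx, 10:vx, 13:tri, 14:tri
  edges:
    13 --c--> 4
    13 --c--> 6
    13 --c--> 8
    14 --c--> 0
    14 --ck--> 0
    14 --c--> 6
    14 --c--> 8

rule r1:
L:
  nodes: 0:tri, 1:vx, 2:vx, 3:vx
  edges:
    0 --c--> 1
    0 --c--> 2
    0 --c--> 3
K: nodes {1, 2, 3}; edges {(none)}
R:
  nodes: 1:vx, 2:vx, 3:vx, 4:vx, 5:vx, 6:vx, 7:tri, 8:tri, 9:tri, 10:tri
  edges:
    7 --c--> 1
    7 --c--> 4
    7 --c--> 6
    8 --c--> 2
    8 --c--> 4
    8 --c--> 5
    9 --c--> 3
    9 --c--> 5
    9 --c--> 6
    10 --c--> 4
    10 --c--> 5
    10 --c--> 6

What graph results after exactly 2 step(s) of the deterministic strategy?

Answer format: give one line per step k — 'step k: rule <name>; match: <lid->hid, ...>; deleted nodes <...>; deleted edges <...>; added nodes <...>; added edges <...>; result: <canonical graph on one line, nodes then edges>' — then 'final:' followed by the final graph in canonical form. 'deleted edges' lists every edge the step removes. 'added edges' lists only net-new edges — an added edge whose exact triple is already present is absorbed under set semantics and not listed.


step 1: rule r1; match: 0->13, 1->4, 2->6, 3->8; deleted nodes 13; deleted edges (13,4,c); (13,6,c); (13,8,c); added nodes 15, 16, 17, 18, 19, 20, 21; added edges (18,4,c); (18,15,c); (18,17,c); (19,6,c); (19,15,c); (19,16,c); (20,8,c); (20,16,c); (20,17,c); (21,15,c); (21,16,c); (21,17,c); result: nodes: 0:vx, 4:vx, 6:vx, 7:vx, 8:vx, 9:vx, 10:vx, 14:tri, 15:vx, 16:vx, 17:vx, 18:tri, 19:tri, 20:tri, 21:tri edges: (14,0,c); (14,0,ck); (14,6,c); (14,8,c); (18,4,c); (18,15,c); (18,17,c); (19,6,c); (19,15,c); (19,16,c); (20,8,c); (20,16,c); (20,17,c); (21,15,c); (21,16,c); (21,17,c)
step 2: rule r1; match: 0->18, 1->4, 2->15, 3->17; deleted nodes 18; deleted edges (18,4,c); (18,15,c); (18,17,c); added nodes 22, 23, 24, 25, 26, 27, 28; added edges (25,4,c); (25,22,c); (25,24,c); (26,15,c); (26,22,c); (26,23,c); (27,17,c); (27,23,c); (27,24,c); (28,22,c); (28,23,c); (28,24,c); result: nodes: 0:vx, 4:vx, 6:vx, 7:vx, 8:vx, 9:vx, 10:vx, 14:tri, 15:vx, 16:vx, 17:vx, 19:tri, 20:tri, 21:tri, 22:vx, 23:vx, 24:vx, 25:tri, 26:tri, 27:tri, 28:tri edges: (14,0,c); (14,0,ck); (14,6,c); (14,8,c); (19,6,c); (19,15,c); (19,16,c); (20,8,c); (20,16,c); (20,17,c); (21,15,c); (21,16,c); (21,17,c); (25,4,c); (25,22,c); (25,24,c); (26,15,c); (26,22,c); (26,23,c); (27,17,c); (27,23,c); (27,24,c); (28,22,c); (28,23,c); (28,24,c)
final:
nodes: 0:vx, 4:vx, 6:vx, 7:vx, 8:vx, 9:vx, 10:vx, 14:tri, 15:vx, 16:vx, 17:vx, 19:tri, 20:tri, 21:tri, 22:vx, 23:vx, 24:vx, 25:tri, 26:tri, 27:tri, 28:tri
edges: (14,0,c); (14,0,ck); (14,6,c); (14,8,c); (19,6,c); (19,15,c); (19,16,c); (20,8,c); (20,16,c); (20,17,c); (21,15,c); (21,16,c); (21,17,c); (25,4,c); (25,22,c); (25,24,c); (26,15,c); (26,22,c); (26,23,c); (27,17,c); (27,23,c); (27,24,c); (28,22,c); (28,23,c); (28,24,c)


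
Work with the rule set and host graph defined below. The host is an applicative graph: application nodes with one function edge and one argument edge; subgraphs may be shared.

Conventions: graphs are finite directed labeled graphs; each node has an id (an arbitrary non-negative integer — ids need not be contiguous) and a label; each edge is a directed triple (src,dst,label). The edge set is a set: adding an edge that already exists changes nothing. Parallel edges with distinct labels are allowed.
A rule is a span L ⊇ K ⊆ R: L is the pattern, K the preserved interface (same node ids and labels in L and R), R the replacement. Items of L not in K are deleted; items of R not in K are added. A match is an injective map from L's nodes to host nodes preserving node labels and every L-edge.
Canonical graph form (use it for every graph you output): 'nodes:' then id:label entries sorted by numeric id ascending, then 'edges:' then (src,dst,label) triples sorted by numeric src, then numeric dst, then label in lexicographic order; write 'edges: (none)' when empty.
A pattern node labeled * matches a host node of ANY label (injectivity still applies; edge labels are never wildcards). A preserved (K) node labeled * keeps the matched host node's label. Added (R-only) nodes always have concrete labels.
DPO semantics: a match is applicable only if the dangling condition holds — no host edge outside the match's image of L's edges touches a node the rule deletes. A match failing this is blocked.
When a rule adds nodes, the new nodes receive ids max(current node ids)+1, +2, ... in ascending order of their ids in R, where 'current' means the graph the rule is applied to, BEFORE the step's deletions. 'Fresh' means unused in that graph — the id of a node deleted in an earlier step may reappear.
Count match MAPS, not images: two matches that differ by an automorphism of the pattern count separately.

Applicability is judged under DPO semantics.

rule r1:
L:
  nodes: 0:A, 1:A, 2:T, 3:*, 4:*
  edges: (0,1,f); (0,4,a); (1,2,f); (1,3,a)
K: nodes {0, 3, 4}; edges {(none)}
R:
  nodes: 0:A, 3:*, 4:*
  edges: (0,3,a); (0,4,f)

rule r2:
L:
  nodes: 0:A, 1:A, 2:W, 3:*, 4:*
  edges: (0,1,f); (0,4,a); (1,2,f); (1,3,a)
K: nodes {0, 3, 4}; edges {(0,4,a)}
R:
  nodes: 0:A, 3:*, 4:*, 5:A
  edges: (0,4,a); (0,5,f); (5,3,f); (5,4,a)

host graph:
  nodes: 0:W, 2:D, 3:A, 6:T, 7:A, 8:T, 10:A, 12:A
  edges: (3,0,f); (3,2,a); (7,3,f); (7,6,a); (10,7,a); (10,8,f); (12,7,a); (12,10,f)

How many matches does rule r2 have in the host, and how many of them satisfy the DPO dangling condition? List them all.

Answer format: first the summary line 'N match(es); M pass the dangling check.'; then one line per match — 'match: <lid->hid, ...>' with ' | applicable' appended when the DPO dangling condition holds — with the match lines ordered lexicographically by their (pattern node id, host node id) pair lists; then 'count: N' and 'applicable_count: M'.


1 match(es); 1 pass the dangling check.
match: 0->7, 1->3, 2->0, 3->2, 4->6 | applicable
count: 1
applicable_count: 1


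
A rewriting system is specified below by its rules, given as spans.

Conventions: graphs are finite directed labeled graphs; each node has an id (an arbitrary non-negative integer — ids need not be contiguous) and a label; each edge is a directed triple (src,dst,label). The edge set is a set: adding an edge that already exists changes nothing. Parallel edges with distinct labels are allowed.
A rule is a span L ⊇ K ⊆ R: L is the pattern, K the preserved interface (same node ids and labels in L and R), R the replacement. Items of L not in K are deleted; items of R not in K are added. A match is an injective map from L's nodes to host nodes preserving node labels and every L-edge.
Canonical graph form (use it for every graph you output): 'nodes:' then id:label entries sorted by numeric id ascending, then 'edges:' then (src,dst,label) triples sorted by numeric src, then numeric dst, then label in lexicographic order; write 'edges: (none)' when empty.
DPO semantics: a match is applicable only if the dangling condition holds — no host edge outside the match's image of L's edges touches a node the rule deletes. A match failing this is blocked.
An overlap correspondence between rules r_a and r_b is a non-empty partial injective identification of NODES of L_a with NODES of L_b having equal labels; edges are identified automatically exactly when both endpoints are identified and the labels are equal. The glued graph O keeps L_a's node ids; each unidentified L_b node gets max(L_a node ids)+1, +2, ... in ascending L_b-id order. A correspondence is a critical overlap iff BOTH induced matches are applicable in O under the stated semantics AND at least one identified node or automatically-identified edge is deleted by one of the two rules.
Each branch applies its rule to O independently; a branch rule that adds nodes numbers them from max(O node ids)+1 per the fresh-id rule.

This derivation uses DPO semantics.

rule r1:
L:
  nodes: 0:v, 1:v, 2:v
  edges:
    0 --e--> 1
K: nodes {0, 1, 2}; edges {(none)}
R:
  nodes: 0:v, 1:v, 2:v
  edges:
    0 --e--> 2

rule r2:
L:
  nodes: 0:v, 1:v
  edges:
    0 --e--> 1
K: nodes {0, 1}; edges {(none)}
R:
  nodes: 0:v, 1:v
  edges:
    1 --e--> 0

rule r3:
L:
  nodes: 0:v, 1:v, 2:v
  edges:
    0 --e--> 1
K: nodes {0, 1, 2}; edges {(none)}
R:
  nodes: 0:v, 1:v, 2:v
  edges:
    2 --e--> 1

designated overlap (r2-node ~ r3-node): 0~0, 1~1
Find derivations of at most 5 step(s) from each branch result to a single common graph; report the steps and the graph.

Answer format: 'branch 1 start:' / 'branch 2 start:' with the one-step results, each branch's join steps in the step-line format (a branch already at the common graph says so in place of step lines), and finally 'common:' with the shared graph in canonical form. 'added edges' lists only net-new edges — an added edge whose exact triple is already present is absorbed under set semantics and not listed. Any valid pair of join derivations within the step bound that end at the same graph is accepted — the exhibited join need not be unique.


branch 1 start:
nodes: 0:v, 1:v, 2:v
edges: (1,0,e)
branch 2 start:
nodes: 0:v, 1:v, 2:v
edges: (2,1,e)
branch 1 step 1: rule r2; match: 0->1, 1->0; deleted nodes (none); deleted edges (1,0,e); added nodes (none); added edges (0,1,e); result: nodes: 0:v, 1:v, 2:v edges: (0,1,e)
branch 2 step 1: rule r3; match: 0->2, 1->1, 2->0; deleted nodes (none); deleted edges (2,1,e); added nodes (none); added edges (0,1,e); result: nodes: 0:v, 1:v, 2:v edges: (0,1,e)
common:
nodes: 0:v, 1:v, 2:v
edges: (0,1,e)


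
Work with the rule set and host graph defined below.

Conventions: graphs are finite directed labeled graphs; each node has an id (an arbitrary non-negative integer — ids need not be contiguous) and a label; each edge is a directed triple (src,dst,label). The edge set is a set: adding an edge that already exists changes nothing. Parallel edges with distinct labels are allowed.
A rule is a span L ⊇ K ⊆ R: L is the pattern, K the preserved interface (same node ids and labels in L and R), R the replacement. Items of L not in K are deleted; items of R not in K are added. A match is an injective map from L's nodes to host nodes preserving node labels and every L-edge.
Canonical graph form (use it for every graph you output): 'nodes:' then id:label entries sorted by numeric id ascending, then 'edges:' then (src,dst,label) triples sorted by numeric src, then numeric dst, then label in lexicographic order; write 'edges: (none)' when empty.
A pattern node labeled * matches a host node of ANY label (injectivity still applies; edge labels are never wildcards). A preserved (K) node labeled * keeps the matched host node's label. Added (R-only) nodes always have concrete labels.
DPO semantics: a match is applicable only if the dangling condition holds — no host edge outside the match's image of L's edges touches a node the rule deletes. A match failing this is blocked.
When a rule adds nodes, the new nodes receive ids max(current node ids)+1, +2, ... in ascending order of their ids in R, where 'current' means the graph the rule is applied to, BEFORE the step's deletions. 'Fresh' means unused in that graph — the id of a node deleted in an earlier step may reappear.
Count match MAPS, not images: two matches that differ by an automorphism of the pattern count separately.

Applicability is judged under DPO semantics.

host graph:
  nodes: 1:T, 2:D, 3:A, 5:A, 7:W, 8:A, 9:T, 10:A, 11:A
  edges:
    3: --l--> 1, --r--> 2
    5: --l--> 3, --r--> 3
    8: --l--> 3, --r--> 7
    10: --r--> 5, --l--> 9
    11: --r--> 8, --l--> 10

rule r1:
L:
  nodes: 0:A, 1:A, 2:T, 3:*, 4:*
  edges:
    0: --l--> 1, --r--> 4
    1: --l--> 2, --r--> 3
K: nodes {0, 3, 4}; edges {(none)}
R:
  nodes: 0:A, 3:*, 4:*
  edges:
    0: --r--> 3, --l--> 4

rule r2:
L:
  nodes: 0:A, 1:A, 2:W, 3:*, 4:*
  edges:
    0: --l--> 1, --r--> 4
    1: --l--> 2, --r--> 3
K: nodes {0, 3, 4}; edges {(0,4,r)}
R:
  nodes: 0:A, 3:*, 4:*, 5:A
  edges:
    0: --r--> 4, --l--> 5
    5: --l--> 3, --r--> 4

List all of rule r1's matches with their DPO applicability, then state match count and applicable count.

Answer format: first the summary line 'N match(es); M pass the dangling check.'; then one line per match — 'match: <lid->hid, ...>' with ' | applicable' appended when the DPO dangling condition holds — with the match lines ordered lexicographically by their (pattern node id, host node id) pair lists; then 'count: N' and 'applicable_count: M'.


2 match(es); 1 pass the dangling check.
match: 0->8, 1->3, 2->1, 3->2, 4->7
match: 0->11, 1->10, 2->9, 3->5, 4->8 | applicable
count: 2
applicable_count: 1


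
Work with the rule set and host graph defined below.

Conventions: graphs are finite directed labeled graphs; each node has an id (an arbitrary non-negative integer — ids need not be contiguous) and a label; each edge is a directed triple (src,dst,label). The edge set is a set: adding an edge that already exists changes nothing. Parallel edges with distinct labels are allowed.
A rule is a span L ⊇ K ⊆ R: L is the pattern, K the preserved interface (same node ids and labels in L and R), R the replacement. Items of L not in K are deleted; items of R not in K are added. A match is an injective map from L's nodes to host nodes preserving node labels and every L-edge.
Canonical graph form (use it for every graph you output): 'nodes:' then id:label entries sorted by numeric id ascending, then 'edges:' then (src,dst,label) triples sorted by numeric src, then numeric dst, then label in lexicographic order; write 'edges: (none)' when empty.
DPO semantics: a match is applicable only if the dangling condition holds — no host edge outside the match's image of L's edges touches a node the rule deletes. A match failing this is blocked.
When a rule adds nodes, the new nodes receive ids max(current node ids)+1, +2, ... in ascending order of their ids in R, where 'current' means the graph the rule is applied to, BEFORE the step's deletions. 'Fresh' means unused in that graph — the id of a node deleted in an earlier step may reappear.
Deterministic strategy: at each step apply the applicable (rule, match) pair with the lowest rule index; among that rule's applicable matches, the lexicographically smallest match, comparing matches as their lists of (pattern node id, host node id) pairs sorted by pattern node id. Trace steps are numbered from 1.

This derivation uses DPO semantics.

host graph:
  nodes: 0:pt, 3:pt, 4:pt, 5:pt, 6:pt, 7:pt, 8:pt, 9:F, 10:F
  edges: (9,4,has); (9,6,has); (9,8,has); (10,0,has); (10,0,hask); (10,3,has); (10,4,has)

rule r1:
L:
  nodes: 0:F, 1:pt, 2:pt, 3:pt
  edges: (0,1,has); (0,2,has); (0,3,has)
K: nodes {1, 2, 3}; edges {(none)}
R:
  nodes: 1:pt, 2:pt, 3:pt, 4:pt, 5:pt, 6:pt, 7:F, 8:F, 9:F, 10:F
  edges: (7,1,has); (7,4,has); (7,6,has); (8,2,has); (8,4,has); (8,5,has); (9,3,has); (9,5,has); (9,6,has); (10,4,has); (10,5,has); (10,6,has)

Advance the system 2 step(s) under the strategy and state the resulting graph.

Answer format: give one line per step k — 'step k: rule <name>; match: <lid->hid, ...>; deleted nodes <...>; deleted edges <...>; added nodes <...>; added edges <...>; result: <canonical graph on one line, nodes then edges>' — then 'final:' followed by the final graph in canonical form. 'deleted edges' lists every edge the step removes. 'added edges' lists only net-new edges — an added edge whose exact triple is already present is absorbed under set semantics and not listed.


step 1: rule r1; match: 0->9, 1->4, 2->6, 3->8; deleted nodes 9; deleted edges (9,4,has); (9,6,has); (9,8,has); added nodes 11, 12, 13, 14, 15, 16, 17; added edges (14,4,has); (14,11,has); (14,13,has); (15,6,has); (15,11,has); (15,12,has); (16,8,has); (16,12,has); (16,13,has); (17,11,has); (17,12,has); (17,13,has); result: nodes: 0:pt, 3:pt, 4:pt, 5:pt, 6:pt, 7:pt, 8:pt, 10:F, 11:pt, 12:pt, 13:pt, 14:F, 15:F, 16:F, 17:F edges: (10,0,has); (10,0,hask); (10,3,has); (10,4,has); (14,4,has); (14,11,has); (14,13,has); (15,6,has); (15,11,has); (15,12,has); (16,8,has); (16,12,has); (16,13,has); (17,11,has); (17,12,has); (17,13,has)
step 2: rule r1; match: 0->14, 1->4, 2->11, 3->13; deleted nodes 14; deleted edges (14,4,has); (14,11,has); (14,13,has); added nodes 18, 19, 20, 21, 22, 23, 24; added edges (21,4,has); (21,18,has); (21,20,has); (22,11,has); (22,18,has); (22,19,has); (23,13,has); (23,19,has); (23,20,has); (24,18,has); (24,19,has); (24,20,has); result: nodes: 0:pt, 3:pt, 4:pt, 5:pt, 6:pt, 7:pt, 8:pt, 10:F, 11:pt, 12:pt, 13:pt, 15:F, 16:F, 17:F, 18:pt, 19:pt, 20:pt, 21:F, 22:F, 23:F, 24:F edges: (10,0,has); (10,0,hask); (10,3,has); (10,4,has); (15,6,has); (15,11,has); (15,12,has); (16,8,has); (16,12,has); (16,13,has); (17,11,has); (17,12,has); (17,13,has); (21,4,has); (21,18,has); (21,20,has); (22,11,has); (22,18,has); (22,19,has); (23,13,has); (23,19,has); (23,20,has); (24,18,has); (24,19,has); (24,20,has)
final:
nodes: 0:pt, 3:pt, 4:pt, 5:pt, 6:pt, 7:pt, 8:pt, 10:F, 11:pt, 12:pt, 13:pt, 15:F, 16:F, 17:F, 18:pt, 19:pt, 20:pt, 21:F, 22:F, 23:F, 24:F
edges: (10,0,has); (10,0,hask); (10,3,has); (10,4,has); (15,6,has); (15,11,has); (15,12,has); (16,8,has); (16,12,has); (16,13,has); (17,11,has); (17,12,has); (17,13,has); (21,4,has); (21,18,has); (21,20,has); (22,11,has); (22,18,has); (22,19,has); (23,13,has); (23,19,has); (23,20,has); (24,18,has); (24,19,has); (24,20,has)


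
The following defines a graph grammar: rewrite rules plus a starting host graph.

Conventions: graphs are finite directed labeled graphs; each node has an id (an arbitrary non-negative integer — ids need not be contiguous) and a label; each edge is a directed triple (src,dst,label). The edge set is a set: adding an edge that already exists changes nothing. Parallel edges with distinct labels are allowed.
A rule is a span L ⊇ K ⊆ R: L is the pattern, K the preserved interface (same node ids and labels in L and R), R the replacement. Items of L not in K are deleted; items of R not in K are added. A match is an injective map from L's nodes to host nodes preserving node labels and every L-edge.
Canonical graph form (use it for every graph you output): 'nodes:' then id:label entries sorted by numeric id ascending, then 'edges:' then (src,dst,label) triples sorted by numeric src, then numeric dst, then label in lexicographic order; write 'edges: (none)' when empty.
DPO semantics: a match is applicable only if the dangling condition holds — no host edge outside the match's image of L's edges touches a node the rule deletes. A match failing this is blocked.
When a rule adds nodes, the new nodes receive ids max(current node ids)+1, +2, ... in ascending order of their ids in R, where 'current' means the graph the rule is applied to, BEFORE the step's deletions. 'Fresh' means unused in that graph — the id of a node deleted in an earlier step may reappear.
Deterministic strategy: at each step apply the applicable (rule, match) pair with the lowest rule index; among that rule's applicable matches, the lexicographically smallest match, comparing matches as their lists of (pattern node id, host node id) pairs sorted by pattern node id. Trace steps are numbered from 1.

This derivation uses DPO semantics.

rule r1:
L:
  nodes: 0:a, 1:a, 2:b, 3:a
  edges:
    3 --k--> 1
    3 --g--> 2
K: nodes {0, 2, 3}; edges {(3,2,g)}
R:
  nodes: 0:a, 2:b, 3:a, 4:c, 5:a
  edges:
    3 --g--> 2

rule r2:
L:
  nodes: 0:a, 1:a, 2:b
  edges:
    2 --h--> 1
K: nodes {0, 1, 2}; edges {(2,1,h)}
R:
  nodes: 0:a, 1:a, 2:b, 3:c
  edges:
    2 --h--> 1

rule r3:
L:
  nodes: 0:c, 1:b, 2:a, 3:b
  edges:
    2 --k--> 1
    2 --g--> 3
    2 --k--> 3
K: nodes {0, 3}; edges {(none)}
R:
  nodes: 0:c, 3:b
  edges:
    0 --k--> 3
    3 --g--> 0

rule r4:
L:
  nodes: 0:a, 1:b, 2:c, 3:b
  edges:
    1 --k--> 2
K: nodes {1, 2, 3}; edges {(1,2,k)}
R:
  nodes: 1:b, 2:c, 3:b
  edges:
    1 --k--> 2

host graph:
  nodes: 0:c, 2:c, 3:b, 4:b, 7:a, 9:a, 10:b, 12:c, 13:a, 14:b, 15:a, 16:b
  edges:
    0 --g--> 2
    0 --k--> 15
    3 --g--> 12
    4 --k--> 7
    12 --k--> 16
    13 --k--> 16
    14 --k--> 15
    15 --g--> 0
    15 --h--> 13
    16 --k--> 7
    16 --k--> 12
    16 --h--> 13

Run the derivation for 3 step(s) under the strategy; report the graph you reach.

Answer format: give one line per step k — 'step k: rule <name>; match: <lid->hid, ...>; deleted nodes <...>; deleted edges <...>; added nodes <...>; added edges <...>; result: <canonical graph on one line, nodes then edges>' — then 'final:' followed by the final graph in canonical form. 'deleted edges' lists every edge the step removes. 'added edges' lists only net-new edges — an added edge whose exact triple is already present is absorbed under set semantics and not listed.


step 1: rule r2; match: 0->7, 1->13, 2->16; deleted nodes (none); deleted edges (none); added nodes 17; added edges (none); result: nodes: 0:c, 2:c, 3:b, 4:b, 7:a, 9:a, 10:b, 12:c, 13:a, 14:b, 15:a, 16:b, 17:c edges: (0,2,g); (0,15,k); (3,12,g); (4,7,k); (12,16,k); (13,16,k); (14,15,k); (15,0,g); (15,13,h); (16,7,k); (16,12,k); (16,13,h)
step 2: rule r2; match: 0->7, 1->13, 2->16; deleted nodes (none); deleted edges (none); added nodes 18; added edges (none); result: nodes: 0:c, 2:c, 3:b, 4:b, 7:a, 9:a, 10:b, 12:c, 13:a, 14:b, 15:a, 16:b, 17:c, 18:c edges: (0,2,g); (0,15,k); (3,12,g); (4,7,k); (12,16,k); (13,16,k); (14,15,k); (15,0,g); (15,13,h); (16,7,k); (16,12,k); (16,13,h)
step 3: rule r2; match: 0->7, 1->13, 2->16; deleted nodes (none); deleted edges (none); added nodes 19; added edges (none); result: nodes: 0:c, 2:c, 3:b, 4:b, 7:a, 9:a, 10:b, 12:c, 13:a, 14:b, 15:a, 16:b, 17:c, 18:c, 19:c edges: (0,2,g); (0,15,k); (3,12,g); (4,7,k); (12,16,k); (13,16,k); (14,15,k); (15,0,g); (15,13,h); (16,7,k); (16,12,k); (16,13,h)
final:
nodes: 0:c, 2:c, 3:b, 4:b, 7:a, 9:a, 10:b, 12:c, 13:a, 14:b, 15:a, 16:b, 17:c, 18:c, 19:c
edges: (0,2,g); (0,15,k); (3,12,g); (4,7,k); (12,16,k); (13,16,k); (14,15,k); (15,0,g); (15,13,h); (16,7,k); (16,12,k); (16,13,h)


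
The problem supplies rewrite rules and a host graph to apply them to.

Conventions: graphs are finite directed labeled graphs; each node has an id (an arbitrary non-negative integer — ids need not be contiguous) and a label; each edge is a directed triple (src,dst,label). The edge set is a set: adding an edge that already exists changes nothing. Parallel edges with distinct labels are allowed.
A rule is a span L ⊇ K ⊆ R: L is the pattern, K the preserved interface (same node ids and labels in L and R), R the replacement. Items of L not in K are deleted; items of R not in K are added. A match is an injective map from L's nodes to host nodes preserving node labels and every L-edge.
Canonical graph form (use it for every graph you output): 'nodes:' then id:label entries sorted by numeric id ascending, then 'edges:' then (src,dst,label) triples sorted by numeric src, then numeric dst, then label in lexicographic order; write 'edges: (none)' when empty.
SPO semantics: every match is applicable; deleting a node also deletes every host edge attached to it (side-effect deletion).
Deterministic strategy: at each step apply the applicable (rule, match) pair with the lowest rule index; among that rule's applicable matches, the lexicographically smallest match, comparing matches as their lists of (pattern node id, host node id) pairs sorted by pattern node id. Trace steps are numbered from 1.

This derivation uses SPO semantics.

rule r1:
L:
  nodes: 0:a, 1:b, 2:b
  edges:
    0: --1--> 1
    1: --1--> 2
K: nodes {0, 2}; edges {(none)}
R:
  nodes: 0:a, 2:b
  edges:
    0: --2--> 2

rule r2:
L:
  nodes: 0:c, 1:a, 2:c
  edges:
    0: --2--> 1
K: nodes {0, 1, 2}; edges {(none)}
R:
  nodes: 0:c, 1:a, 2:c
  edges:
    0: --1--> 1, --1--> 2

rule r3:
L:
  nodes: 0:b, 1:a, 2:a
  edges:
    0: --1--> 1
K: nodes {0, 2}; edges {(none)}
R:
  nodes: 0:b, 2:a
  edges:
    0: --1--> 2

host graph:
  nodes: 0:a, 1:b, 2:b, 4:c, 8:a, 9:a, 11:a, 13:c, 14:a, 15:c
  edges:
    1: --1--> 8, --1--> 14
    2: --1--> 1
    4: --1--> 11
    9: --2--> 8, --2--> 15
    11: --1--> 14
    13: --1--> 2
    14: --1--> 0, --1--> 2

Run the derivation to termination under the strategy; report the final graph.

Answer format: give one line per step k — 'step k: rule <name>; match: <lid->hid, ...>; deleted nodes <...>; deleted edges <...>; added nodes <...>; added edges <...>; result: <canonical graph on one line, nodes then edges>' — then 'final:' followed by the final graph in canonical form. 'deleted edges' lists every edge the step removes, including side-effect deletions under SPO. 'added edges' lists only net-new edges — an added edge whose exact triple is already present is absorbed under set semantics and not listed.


step 1: rule r1; match: 0->14, 1->2, 2->1; deleted nodes 2; deleted edges (2,1,1); (13,2,1); (14,2,1); added nodes (none); added edges (14,1,2); result: nodes: 0:a, 1:b, 4:c, 8:a, 9:a, 11:a, 13:c, 14:a, 15:c edges: (1,8,1); (1,14,1); (4,11,1); (9,8,2); (9,15,2); (11,14,1); (14,0,1); (14,1,2)
step 2: rule r3; match: 0->1, 1->8, 2->0; deleted nodes 8; deleted edges (1,8,1); (9,8,2); added nodes (none); added edges (1,0,1); result: nodes: 0:a, 1:b, 4:c, 9:a, 11:a, 13:c, 14:a, 15:c edges: (1,0,1); (1,14,1); (4,11,1); (9,15,2); (11,14,1); (14,0,1); (14,1,2)
step 3: rule r3; match: 0->1, 1->0, 2->9; deleted nodes 0; deleted edges (1,0,1); (14,0,1); added nodes (none); added edges (1,9,1); result: nodes: 1:b, 4:c, 9:a, 11:a, 13:c, 14:a, 15:c edges: (1,9,1); (1,14,1); (4,11,1); (9,15,2); (11,14,1); (14,1,2)
step 4: rule r3; match: 0->1, 1->9, 2->11; deleted nodes 9; deleted edges (1,9,1); (9,15,2); added nodes (none); added edges (1,11,1); result: nodes: 1:b, 4:c, 11:a, 13:c, 14:a, 15:c edges: (1,11,1); (1,14,1); (4,11,1); (11,14,1); (14,1,2)
step 5: rule r3; match: 0->1, 1->11, 2->14; deleted nodes 11; deleted edges (1,11,1); (4,11,1); (11,14,1); added nodes (none); added edges (none); result: nodes: 1:b, 4:c, 13:c, 14:a, 15:c edges: (1,14,1); (14,1,2)
final:
nodes: 1:b, 4:c, 13:c, 14:a, 15:c
edges: (1,14,1); (14,1,2)


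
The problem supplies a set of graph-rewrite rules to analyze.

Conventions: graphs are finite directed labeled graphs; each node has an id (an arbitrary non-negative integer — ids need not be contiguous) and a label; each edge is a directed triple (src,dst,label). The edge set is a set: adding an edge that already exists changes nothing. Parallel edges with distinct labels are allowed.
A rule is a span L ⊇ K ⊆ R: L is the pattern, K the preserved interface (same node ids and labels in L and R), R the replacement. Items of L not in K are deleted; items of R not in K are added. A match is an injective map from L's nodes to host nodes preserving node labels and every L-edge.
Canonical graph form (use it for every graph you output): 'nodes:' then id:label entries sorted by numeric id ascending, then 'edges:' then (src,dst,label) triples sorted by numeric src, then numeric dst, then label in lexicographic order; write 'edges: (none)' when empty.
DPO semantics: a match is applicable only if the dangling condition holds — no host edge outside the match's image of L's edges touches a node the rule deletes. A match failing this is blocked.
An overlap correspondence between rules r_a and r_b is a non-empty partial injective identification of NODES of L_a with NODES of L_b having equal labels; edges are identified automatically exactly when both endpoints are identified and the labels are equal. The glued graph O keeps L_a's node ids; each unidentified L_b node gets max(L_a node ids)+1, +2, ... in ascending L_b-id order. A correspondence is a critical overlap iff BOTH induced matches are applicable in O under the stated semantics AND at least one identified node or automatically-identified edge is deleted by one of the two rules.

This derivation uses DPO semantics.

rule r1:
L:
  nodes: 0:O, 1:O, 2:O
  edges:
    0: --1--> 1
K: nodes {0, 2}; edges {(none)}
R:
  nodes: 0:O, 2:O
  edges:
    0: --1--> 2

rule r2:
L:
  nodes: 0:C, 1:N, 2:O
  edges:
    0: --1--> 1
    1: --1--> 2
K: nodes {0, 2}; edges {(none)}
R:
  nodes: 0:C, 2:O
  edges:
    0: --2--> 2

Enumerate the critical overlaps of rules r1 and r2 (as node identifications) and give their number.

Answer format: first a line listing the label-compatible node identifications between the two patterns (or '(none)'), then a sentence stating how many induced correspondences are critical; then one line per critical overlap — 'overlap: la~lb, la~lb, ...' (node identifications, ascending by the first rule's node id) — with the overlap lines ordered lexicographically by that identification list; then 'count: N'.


label-compatible node identifications between L(r1) and L(r2): 0~2, 1~2, 2~2
0 of the induced correspondences are critical overlaps of r1 and r2.
count: 0


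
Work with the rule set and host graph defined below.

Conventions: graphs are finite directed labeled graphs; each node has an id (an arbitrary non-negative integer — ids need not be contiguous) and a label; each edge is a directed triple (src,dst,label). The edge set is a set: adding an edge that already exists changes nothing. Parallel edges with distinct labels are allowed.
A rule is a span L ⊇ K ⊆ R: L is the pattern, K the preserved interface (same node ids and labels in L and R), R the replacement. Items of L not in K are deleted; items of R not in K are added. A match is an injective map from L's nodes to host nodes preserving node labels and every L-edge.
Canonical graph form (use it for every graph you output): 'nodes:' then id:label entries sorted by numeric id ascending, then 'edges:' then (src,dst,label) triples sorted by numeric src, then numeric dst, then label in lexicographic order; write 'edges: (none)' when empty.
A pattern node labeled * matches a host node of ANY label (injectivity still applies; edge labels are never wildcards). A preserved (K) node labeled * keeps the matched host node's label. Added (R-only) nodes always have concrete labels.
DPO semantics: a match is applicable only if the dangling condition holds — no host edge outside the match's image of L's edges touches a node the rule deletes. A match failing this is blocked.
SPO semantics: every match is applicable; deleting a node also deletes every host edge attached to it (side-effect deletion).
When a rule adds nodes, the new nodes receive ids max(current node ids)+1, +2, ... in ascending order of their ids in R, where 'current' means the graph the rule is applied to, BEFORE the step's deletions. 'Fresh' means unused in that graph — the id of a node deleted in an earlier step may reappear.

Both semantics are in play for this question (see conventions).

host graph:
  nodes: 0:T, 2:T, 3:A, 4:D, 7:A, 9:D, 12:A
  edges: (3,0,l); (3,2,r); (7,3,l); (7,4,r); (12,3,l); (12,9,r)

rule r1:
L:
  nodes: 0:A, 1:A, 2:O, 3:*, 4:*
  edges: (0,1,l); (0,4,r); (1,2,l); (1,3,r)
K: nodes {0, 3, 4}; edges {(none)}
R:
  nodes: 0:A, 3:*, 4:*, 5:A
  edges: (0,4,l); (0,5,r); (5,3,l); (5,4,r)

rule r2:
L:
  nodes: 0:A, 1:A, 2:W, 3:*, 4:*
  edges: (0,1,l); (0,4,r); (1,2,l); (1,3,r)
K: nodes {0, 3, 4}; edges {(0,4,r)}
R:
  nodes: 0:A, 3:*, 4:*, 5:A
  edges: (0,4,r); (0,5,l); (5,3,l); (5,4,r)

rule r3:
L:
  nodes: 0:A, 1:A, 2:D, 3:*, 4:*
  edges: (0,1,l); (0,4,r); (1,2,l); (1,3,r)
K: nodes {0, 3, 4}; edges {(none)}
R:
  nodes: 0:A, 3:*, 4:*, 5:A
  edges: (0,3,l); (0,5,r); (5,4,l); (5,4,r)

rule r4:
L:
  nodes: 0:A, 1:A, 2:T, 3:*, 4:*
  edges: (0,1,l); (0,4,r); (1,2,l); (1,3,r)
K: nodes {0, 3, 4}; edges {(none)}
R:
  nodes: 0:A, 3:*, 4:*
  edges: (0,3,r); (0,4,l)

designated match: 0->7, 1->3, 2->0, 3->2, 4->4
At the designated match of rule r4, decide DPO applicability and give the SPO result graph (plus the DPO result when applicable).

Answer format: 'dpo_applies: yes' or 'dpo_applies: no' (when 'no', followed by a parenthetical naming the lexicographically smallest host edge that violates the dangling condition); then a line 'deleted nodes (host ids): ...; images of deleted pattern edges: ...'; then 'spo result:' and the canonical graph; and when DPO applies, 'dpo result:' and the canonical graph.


dpo_applies: no
(the rule deletes node 3, which keeps host edge (12,3,l) outside the match image — the dangling condition fails, DPO blocks; SPO proceeds and side-deletes such edges)
deleted nodes (host ids): 0, 3; images of deleted pattern edges: (3,0,l); (3,2,r); (7,3,l); (7,4,r)
spo result:
nodes: 2:T, 4:D, 7:A, 9:D, 12:A
edges: (7,2,r); (7,4,l); (12,9,r)


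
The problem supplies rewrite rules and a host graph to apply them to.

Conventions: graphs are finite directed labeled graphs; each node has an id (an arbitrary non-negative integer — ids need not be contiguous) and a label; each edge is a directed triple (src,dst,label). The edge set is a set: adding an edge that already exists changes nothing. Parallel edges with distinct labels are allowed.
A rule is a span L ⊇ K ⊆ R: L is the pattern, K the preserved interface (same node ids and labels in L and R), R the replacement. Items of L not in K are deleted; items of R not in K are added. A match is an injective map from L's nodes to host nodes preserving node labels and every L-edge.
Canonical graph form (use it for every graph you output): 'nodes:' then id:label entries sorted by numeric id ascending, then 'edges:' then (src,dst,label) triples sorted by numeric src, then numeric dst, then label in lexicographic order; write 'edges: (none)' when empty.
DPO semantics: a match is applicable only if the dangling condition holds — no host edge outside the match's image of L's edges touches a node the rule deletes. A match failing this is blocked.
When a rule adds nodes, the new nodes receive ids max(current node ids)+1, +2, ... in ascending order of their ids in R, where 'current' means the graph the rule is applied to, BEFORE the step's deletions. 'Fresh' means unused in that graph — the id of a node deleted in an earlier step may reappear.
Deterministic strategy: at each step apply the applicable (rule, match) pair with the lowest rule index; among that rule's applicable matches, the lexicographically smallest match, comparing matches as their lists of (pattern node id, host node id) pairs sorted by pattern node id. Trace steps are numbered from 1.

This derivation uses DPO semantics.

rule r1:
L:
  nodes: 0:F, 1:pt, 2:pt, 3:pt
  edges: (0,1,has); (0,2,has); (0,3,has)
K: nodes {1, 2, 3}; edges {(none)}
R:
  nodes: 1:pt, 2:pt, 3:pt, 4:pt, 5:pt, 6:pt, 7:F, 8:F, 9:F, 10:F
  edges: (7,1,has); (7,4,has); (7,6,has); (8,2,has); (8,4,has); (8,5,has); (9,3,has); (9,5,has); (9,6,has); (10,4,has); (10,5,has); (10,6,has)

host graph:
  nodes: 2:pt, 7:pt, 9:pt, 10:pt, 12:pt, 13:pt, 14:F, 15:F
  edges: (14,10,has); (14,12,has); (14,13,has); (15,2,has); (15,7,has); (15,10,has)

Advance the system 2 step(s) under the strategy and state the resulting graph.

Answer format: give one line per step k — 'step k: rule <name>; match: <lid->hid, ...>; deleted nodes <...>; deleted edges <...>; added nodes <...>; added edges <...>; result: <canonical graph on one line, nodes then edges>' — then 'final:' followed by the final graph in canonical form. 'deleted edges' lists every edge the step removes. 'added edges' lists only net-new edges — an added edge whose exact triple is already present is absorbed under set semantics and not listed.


step 1: rule r1; match: 0->14, 1->10, 2->12, 3->13; deleted nodes 14; deleted edges (14,10,has); (14,12,has); (14,13,has); added nodes 16, 17, 18, 19, 20, 21, 22; added edges (19,10,has); (19,16,has); (19,18,has); (20,12,has); (20,16,has); (20,17,has); (21,13,has); (21,17,has); (21,18,has); (22,16,has); (22,17,has); (22,18,has); result: nodes: 2:pt, 7:pt, 9:pt, 10:pt, 12:pt, 13:pt, 15:F, 16:pt, 17:pt, 18:pt, 19:F, 20:F, 21:F, 22:F edges: (15,2,has); (15,7,has); (15,10,has); (19,10,has); (19,16,has); (19,18,has); (20,12,has); (20,16,has); (20,17,has); (21,13,has); (21,17,has); (21,18,has); (22,16,has); (22,17,has); (22,18,has)
step 2: rule r1; match: 0->15, 1->2, 2->7, 3->10; deleted nodes 15; deleted edges (15,2,has); (15,7,has); (15,10,has); added nodes 23, 24, 25, 26, 27, 28, 29; added edges (26,2,has); (26,23,has); (26,25,has); (27,7,has); (27,23,has); (27,24,has); (28,10,has); (28,24,has); (28,25,has); (29,23,has); (29,24,has); (29,25,has); result: nodes: 2:pt, 7:pt, 9:pt, 10:pt, 12:pt, 13:pt, 16:pt, 17:pt, 18:pt, 19:F, 20:F, 21:F, 22:F, 23:pt, 24:pt, 25:pt, 26:F, 27:F, 28:F, 29:F edges: (19,10,has); (19,16,has); (19,18,has); (20,12,has); (20,16,has); (20,17,has); (21,13,has); (21,17,has); (21,18,has); (22,16,has); (22,17,has); (22,18,has); (26,2,has); (26,23,has); (26,25,has); (27,7,has); (27,23,has); (27,24,has); (28,10,has); (28,24,has); (28,25,has); (29,23,has); (29,24,has); (29,25,has)
final:
nodes: 2:pt, 7:pt, 9:pt, 10:pt, 12:pt, 13:pt, 16:pt, 17:pt, 18:pt, 19:F, 20:F, 21:F, 22:F, 23:pt, 24:pt, 25:pt, 26:F, 27:F, 28:F, 29:F
edges: (19,10,has); (19,16,has); (19,18,has); (20,12,has); (20,16,has); (20,17,has); (21,13,has); (21,17,has); (21,18,has); (22,16,has); (22,17,has); (22,18,has); (26,2,has); (26,23,has); (26,25,has); (27,7,has); (27,23,has); (27,24,has); (28,10,has); (28,24,has); (28,25,has); (29,23,has); (29,24,has); (29,25,has)
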